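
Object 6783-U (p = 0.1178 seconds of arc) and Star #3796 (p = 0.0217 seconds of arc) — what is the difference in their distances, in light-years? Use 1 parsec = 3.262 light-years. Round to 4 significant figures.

122.6 ly

d_A = 1/0.1178″ = 8.489 pc; d_B = 1/0.02170″ = 46.083 pc.
|d_B − d_A| = |46.083 − 8.489| = 37.594 pc = 37.594 × 3.262 ly = 122.63 ly.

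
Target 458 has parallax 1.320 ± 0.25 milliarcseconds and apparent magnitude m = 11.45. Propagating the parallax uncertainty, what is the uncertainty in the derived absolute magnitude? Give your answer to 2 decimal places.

σ_M = 0.41 mag

M = m − 5 log₁₀ d + 5 = m + 5 log₁₀ p + 5, so ∂M/∂p = 5/(p ln 10).
σ_M = (5/ln 10) · (σ_p/p) = 2.1715 × 0.25/1.320 = 2.1715 × 0.18939 = 0.41126.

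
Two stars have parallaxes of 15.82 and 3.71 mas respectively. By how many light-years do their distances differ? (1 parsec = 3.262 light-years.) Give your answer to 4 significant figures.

673.1 ly

d_A = 1/0.01582″ = 63.211 pc; d_B = 1/0.003710″ = 269.54 pc.
|d_B − d_A| = |269.54 − 63.211| = 206.33 pc = 206.33 × 3.262 ly = 673.05 ly.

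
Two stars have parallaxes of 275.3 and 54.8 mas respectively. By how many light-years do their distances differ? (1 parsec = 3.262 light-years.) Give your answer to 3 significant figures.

47.7 ly

d_A = 1/0.2753″ = 3.6324 pc; d_B = 1/0.05480″ = 18.248 pc.
|d_B − d_A| = |18.248 − 3.6324| = 14.616 pc = 14.616 × 3.262 ly = 47.677 ly.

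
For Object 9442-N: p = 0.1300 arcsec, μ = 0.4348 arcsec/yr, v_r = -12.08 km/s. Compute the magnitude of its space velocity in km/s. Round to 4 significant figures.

19.93 km/s

d = 1/p = 1/0.1300″ = 7.6923 pc.
v_t = 4.740 μ d = 4.740 × 0.4348 × 7.6923 = 15.853 km/s.
v = √(v_r² + v_t²) = √((-12.08)² + 15.853²) = √397.244 = 19.931 km/s.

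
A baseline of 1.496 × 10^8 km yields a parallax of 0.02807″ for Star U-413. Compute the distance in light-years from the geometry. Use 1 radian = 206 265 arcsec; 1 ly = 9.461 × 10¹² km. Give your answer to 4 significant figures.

θ = 0.02807″ = 0.02807/206265 = 1.3609 × 10^-7 rad.
d = B/θ = (1.496 × 10^8) / (1.3609 × 10^-7) = 1.0993 × 10^15 km = (1.0993 × 10^15) / (9.461 × 10^12) ly = 116.19 ly.

116.2 ly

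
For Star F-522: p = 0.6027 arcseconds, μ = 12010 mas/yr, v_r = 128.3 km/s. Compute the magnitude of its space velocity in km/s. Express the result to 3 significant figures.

d = 1/p = 1/0.6027″ = 1.6592 pc.
μ = 12010 mas/yr = 12.01 ″/yr.
v_t = 4.740 μ d = 4.740 × 12.01 × 1.6592 = 94.454 km/s.
v = √(v_r² + v_t²) = √(128.3² + 94.454²) = √25382.4 = 159.32 km/s.

159 km/s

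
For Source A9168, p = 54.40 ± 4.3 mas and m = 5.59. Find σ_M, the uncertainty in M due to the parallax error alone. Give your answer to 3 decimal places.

σ_M = 0.172 mag

M = m − 5 log₁₀ d + 5 = m + 5 log₁₀ p + 5, so ∂M/∂p = 5/(p ln 10).
σ_M = (5/ln 10) · (σ_p/p) = 2.1715 × 4.3/54.40 = 2.1715 × 0.079044 = 0.17164.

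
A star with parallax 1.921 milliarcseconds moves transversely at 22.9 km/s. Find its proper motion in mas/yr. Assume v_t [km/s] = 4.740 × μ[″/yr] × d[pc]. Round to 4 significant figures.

9.281 mas/yr

d = 1/p = 1/0.001921″ = 520.56 pc.
μ = v_t / (4.74 d) = 22.9 / (4.74 × 520.56) = 22.9 / 2467.5 = 0.0092806 ″/yr = 9.2806 mas/yr.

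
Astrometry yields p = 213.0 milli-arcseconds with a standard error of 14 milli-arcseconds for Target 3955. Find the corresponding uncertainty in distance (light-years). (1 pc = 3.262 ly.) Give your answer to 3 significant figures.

1.01 ly

d = 1/p, so σ_d = σ_p / p².
σ_d = 0.0140 / (0.2130)² = 0.0140 / 0.045369 = 0.30858 pc = 0.30858 × 3.262 ly = 1.0066 ly.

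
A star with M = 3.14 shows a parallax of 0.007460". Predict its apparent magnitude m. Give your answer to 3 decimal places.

d = 1/p = 1/0.007460″ = 134.05 pc.
m − M = 5 log₁₀ d − 5 = 5 log₁₀(134.05) − 5 = 10.6363 − 5 = 5.6363.
m = M + (m − M) = 3.14 + 5.6363 = 8.776.

m = 8.776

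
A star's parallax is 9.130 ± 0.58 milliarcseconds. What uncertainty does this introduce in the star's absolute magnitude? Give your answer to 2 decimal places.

M = m − 5 log₁₀ d + 5 = m + 5 log₁₀ p + 5, so ∂M/∂p = 5/(p ln 10).
σ_M = (5/ln 10) · (σ_p/p) = 2.1715 × 0.58/9.130 = 2.1715 × 0.063527 = 0.13795.

σ_M = 0.14 mag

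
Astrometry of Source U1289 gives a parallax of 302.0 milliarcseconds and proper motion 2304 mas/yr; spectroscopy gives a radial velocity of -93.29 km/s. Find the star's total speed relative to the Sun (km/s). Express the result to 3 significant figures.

100 km/s

d = 1/p = 1/0.3020″ = 3.3113 pc.
μ = 2304 mas/yr = 2.304 ″/yr.
v_t = 4.740 μ d = 4.740 × 2.304 × 3.3113 = 36.163 km/s.
v = √(v_r² + v_t²) = √((-93.29)² + 36.163²) = √10010.8 = 100.05 km/s.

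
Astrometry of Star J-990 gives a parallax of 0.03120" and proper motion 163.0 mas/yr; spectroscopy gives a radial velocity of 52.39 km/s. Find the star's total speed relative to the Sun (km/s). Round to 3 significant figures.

d = 1/p = 1/0.03120″ = 32.051 pc.
μ = 163.0 mas/yr = 0.1630 ″/yr.
v_t = 4.740 μ d = 4.740 × 0.1630 × 32.051 = 24.763 km/s.
v = √(v_r² + v_t²) = √(52.39² + 24.763²) = √3357.92 = 57.948 km/s.

57.9 km/s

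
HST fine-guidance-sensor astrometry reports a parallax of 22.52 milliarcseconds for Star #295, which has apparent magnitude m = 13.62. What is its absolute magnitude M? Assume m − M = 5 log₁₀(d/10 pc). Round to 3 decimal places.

d = 1/p = 1/0.02252″ = 44.405 pc.
m − M = 5 log₁₀(44.405) − 5 = 8.2372 − 5 = 3.2372.
M = m − (m − M) = 13.62 − 3.2372 = 10.383.

M = 10.383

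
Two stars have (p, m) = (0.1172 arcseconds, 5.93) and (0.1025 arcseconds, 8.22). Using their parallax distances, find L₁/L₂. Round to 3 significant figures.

L₁/L₂ = 6.30

d₁ = 1/p₁ = 1/0.1172″ = 8.5324 pc; d₂ = 1/p₂ = 1/0.1025″ = 9.7561 pc.
M₁ = m₁ − 5 log₁₀ d₁ + 5 = 5.93 − 4.6554 + 5 = 6.2746.
M₂ = 8.22 − 4.9464 + 5 = 8.2736.
L₁/L₂ = 10^(0.4(M₂ − M₁)) = 10^(0.4 × 1.9990) = 10^0.79960 = 6.3038.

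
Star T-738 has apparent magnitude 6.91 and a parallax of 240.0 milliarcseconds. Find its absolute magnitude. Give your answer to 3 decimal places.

d = 1/p = 1/0.2400″ = 4.1667 pc.
m − M = 5 log₁₀(4.1667) − 5 = 3.0990 − 5 = -1.9010.
M = m − (m − M) = 6.91 − (-1.9010) = 8.811.

M = 8.811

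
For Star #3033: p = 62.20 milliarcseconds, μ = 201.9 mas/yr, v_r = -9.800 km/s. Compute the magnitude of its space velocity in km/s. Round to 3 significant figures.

d = 1/p = 1/0.06220″ = 16.077 pc.
μ = 201.9 mas/yr = 0.2019 ″/yr.
v_t = 4.740 μ d = 4.740 × 0.2019 × 16.077 = 15.386 km/s.
v = √(v_r² + v_t²) = √((-9.800)² + 15.386²) = √332.769 = 18.242 km/s.

18.2 km/s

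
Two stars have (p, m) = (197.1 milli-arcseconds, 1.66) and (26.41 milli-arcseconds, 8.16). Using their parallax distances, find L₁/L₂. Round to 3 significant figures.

L₁/L₂ = 7.15

d₁ = 1/p₁ = 1/0.1971″ = 5.0736 pc; d₂ = 1/p₂ = 1/0.02641″ = 37.864 pc.
M₁ = m₁ − 5 log₁₀ d₁ + 5 = 1.66 − 3.5266 + 5 = 3.1334.
M₂ = 8.16 − 7.8911 + 5 = 5.2689.
L₁/L₂ = 10^(0.4(M₂ − M₁)) = 10^(0.4 × 2.1355) = 10^0.85420 = 7.1483.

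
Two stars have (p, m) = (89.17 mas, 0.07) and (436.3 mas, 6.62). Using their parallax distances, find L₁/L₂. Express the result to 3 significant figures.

d₁ = 1/p₁ = 1/0.08917″ = 11.215 pc; d₂ = 1/p₂ = 1/0.4363″ = 2.292 pc.
M₁ = m₁ − 5 log₁₀ d₁ + 5 = 0.07 − 5.2490 + 5 = -0.1790.
M₂ = 6.62 − 1.8011 + 5 = 9.8189.
L₁/L₂ = 10^(0.4(M₂ − M₁)) = 10^(0.4 × 9.9979) = 10^3.99916 = 9980.7.

L₁/L₂ = 9980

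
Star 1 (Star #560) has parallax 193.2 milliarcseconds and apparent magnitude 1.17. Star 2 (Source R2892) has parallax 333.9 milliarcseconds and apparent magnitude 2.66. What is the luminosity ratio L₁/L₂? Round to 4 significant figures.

d₁ = 1/p₁ = 1/0.1932″ = 5.176 pc; d₂ = 1/p₂ = 1/0.3339″ = 2.9949 pc.
M₁ = m₁ − 5 log₁₀ d₁ + 5 = 1.17 − 3.5700 + 5 = 2.6000.
M₂ = 2.66 − 2.3819 + 5 = 5.2781.
L₁/L₂ = 10^(0.4(M₂ − M₁)) = 10^(0.4 × 2.6781) = 10^1.07124 = 11.783.

L₁/L₂ = 11.78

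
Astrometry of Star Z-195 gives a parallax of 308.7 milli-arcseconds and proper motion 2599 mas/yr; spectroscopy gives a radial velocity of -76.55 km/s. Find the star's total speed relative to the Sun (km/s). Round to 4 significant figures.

86.33 km/s

d = 1/p = 1/0.3087″ = 3.2394 pc.
μ = 2599 mas/yr = 2.599 ″/yr.
v_t = 4.740 μ d = 4.740 × 2.599 × 3.2394 = 39.907 km/s.
v = √(v_r² + v_t²) = √((-76.55)² + 39.907²) = √7452.47 = 86.328 km/s.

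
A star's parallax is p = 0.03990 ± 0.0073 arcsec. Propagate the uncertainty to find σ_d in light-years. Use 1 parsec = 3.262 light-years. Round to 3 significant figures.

15.0 ly

d = 1/p, so σ_d = σ_p / p².
σ_d = 0.00730 / (0.03990)² = 0.00730 / 0.001592 = 4.5854 pc = 4.5854 × 3.262 ly = 14.958 ly.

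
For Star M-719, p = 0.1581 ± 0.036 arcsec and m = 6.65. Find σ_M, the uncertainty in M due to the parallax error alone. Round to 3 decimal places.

M = m − 5 log₁₀ d + 5 = m + 5 log₁₀ p + 5, so ∂M/∂p = 5/(p ln 10).
σ_M = (5/ln 10) · (σ_p/p) = 2.1715 × 0.036/0.1581 = 2.1715 × 0.2277 = 0.49445.

σ_M = 0.494 mag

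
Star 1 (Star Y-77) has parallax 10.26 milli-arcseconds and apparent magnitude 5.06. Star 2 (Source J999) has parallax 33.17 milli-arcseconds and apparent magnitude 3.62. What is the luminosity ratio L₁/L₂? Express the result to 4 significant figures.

L₁/L₂ = 2.775

d₁ = 1/p₁ = 1/0.01026″ = 97.466 pc; d₂ = 1/p₂ = 1/0.03317″ = 30.148 pc.
M₁ = m₁ − 5 log₁₀ d₁ + 5 = 5.06 − 9.9443 + 5 = 0.1157.
M₂ = 3.62 − 7.3963 + 5 = 1.2237.
L₁/L₂ = 10^(0.4(M₂ − M₁)) = 10^(0.4 × 1.1080) = 10^0.44320 = 2.7746.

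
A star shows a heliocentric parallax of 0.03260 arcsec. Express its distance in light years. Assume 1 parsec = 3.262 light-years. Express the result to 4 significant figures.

d = 1/p = 1/0.03260 = 30.675 pc.
In light-years: 30.675 × 3.262 = 100.06 ly.

100.1 light years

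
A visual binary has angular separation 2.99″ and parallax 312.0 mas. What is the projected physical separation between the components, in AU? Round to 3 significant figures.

9.58 AU

d = 1/p = 1/0.3120″ = 3.2051 pc.
At distance d (pc), an angle of θ arcsec spans θ·d AU: s = 2.99 × 3.2051 = 9.5832 AU.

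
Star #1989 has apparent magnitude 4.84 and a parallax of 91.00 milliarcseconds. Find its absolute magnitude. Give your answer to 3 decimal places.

M = 4.635

d = 1/p = 1/0.09100″ = 10.989 pc.
m − M = 5 log₁₀(10.989) − 5 = 5.2048 − 5 = 0.2048.
M = m − (m − M) = 4.84 − 0.2048 = 4.635.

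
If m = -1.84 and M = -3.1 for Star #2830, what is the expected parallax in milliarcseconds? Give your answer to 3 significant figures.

56.0 mas

m − M = -1.84 − (-3.1) = 1.26.
d = 10^((m−M)/5 + 1) = 10^1.252 = 17.865 pc.
p = 1/d = 1/17.865 = 0.055975 arcsec = 55.975 mas.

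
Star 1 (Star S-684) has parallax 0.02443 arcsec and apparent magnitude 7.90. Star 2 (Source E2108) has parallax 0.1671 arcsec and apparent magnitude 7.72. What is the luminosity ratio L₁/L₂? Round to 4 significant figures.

L₁/L₂ = 39.64

d₁ = 1/p₁ = 1/0.02443″ = 40.933 pc; d₂ = 1/p₂ = 1/0.1671″ = 5.9844 pc.
M₁ = m₁ − 5 log₁₀ d₁ + 5 = 7.90 − 8.0604 + 5 = 4.8396.
M₂ = 7.72 − 3.8851 + 5 = 8.8349.
L₁/L₂ = 10^(0.4(M₂ − M₁)) = 10^(0.4 × 3.9953) = 10^1.59812 = 39.639.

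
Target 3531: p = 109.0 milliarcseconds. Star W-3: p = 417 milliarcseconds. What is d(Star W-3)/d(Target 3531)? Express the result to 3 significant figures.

0.261

Since d = 1/p, d_B/d_A = p_A/p_B.
= 109.0 / 417 = 0.26139.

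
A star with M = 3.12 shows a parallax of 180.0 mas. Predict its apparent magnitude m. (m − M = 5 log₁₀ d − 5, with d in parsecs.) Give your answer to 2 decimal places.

d = 1/p = 1/0.1800″ = 5.5556 pc.
m − M = 5 log₁₀ d − 5 = 5 log₁₀(5.5556) − 5 = 3.7237 − 5 = -1.2763.
m = M + (m − M) = 3.12 + (-1.2763) = 1.84.

m = 1.84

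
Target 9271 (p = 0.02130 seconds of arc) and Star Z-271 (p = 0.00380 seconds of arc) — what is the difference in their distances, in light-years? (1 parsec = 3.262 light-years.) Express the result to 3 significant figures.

705 ly

d_A = 1/0.02130″ = 46.948 pc; d_B = 1/0.003800″ = 263.16 pc.
|d_B − d_A| = |263.16 − 46.948| = 216.21 pc = 216.21 × 3.262 ly = 705.28 ly.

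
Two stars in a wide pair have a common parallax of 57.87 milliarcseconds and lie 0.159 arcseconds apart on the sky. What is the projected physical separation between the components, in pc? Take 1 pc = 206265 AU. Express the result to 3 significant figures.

d = 1/p = 1/0.05787″ = 17.28 pc.
At distance d (pc), an angle of θ arcsec spans θ·d AU: s = 0.159 × 17.28 = 2.7475 AU.
= 2.7475 / 206265 = 1.3320 × 10^-5 pc.

1.33 × 10^-5 pc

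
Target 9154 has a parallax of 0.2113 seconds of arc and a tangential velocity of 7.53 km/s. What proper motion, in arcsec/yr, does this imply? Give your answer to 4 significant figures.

d = 1/p = 1/0.2113″ = 4.7326 pc.
μ = v_t / (4.74 d) = 7.53 / (4.74 × 4.7326) = 7.53 / 22.433 = 0.33567 ″/yr.

0.3357 arcsec/yr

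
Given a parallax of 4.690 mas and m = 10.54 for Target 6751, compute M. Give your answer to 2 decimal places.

d = 1/p = 1/0.004690″ = 213.22 pc.
m − M = 5 log₁₀(213.22) − 5 = 11.6441 − 5 = 6.6441.
M = m − (m − M) = 10.54 − 6.6441 = 3.90.

M = 3.90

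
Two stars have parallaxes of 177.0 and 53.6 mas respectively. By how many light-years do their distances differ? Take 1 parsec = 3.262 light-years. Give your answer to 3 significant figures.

d_A = 1/0.1770″ = 5.6497 pc; d_B = 1/0.05360″ = 18.657 pc.
|d_B − d_A| = |18.657 − 5.6497| = 13.007 pc = 13.007 × 3.262 ly = 42.429 ly.

42.4 ly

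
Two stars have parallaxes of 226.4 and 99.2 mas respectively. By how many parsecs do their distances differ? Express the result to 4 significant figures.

5.664 pc

d_A = 1/0.2264″ = 4.417 pc; d_B = 1/0.09920″ = 10.081 pc.
|d_B − d_A| = |10.081 − 4.417| = 5.664 pc.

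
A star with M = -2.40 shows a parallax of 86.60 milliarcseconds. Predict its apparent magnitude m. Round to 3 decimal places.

d = 1/p = 1/0.08660″ = 11.547 pc.
m − M = 5 log₁₀ d − 5 = 5 log₁₀(11.547) − 5 = 5.3123 − 5 = 0.3123.
m = M + (m − M) = -2.40 + 0.3123 = -2.088.

m = -2.088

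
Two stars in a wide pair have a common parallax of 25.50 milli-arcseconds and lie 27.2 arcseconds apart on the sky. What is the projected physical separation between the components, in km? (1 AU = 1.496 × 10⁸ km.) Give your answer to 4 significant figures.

1.596 × 10^11 km

d = 1/p = 1/0.02550″ = 39.216 pc.
At distance d (pc), an angle of θ arcsec spans θ·d AU: s = 27.2 × 39.216 = 1066.7 AU.
= 1066.7 × 1.496 × 10⁸ km = 1.5958 × 10^11 km.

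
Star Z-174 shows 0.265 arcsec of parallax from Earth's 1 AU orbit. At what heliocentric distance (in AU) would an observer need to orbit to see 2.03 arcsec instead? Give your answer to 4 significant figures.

7.660 AU

Parallax scales linearly with baseline: p ∝ B, so B = p_target / p_Earth × 1 AU.
B = 2.03 / 0.265 = 7.6604 AU.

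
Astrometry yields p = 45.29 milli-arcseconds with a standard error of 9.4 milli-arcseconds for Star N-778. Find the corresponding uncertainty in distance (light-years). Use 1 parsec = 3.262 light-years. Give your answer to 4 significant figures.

14.95 ly

d = 1/p, so σ_d = σ_p / p².
σ_d = 0.00940 / (0.04529)² = 0.00940 / 0.0020512 = 4.5827 pc = 4.5827 × 3.262 ly = 14.949 ly.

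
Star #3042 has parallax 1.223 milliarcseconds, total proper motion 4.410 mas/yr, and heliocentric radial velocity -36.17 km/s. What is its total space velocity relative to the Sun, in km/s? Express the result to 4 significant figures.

40.01 km/s

d = 1/p = 1/0.001223″ = 817.66 pc.
μ = 4.410 mas/yr = 0.004410 ″/yr.
v_t = 4.740 μ d = 4.740 × 0.004410 × 817.66 = 17.092 km/s.
v = √(v_r² + v_t²) = √((-36.17)² + 17.092²) = √1600.41 = 40.005 km/s.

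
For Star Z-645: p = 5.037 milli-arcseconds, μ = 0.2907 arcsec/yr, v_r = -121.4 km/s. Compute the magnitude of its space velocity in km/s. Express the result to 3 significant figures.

299 km/s

d = 1/p = 1/0.005037″ = 198.53 pc.
v_t = 4.740 μ d = 4.740 × 0.2907 × 198.53 = 273.56 km/s.
v = √(v_r² + v_t²) = √((-121.4)² + 273.56²) = √89573 = 299.29 km/s.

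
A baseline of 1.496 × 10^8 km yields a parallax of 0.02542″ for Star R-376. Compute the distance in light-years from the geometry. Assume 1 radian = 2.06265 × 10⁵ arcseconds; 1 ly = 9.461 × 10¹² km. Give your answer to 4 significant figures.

128.3 ly

θ = 0.02542″ = 0.02542/206265 = 1.2324 × 10^-7 rad.
d = B/θ = (1.496 × 10^8) / (1.2324 × 10^-7) = 1.2139 × 10^15 km = (1.2139 × 10^15) / (9.461 × 10^12) ly = 128.31 ly.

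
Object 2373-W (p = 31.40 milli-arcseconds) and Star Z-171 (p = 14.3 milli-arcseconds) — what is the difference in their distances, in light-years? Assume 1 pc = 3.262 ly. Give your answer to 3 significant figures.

124 ly

d_A = 1/0.03140″ = 31.847 pc; d_B = 1/0.01430″ = 69.93 pc.
|d_B − d_A| = |69.93 − 31.847| = 38.083 pc = 38.083 × 3.262 ly = 124.23 ly.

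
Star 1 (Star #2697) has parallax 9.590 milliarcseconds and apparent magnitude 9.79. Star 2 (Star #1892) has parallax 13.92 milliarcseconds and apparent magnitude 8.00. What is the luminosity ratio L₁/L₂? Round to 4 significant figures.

L₁/L₂ = 0.4052

d₁ = 1/p₁ = 1/0.009590″ = 104.28 pc; d₂ = 1/p₂ = 1/0.01392″ = 71.839 pc.
M₁ = m₁ − 5 log₁₀ d₁ + 5 = 9.79 − 10.0910 + 5 = 4.6990.
M₂ = 8.00 − 9.2818 + 5 = 3.7182.
L₁/L₂ = 10^(0.4(M₂ − M₁)) = 10^(0.4 × (-0.9808)) = 10^(-0.39232) = 0.40521.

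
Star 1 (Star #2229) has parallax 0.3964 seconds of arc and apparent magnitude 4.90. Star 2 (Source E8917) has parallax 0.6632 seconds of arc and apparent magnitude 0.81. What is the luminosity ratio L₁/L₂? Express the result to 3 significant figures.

L₁/L₂ = 0.0647

d₁ = 1/p₁ = 1/0.3964″ = 2.5227 pc; d₂ = 1/p₂ = 1/0.6632″ = 1.5078 pc.
M₁ = m₁ − 5 log₁₀ d₁ + 5 = 4.90 − 2.0093 + 5 = 7.8907.
M₂ = 0.81 − 0.8917 + 5 = 4.9183.
L₁/L₂ = 10^(0.4(M₂ − M₁)) = 10^(0.4 × (-2.9724)) = 10^(-1.18896) = 0.06472.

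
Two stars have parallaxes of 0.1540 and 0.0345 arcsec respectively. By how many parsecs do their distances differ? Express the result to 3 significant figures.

d_A = 1/0.1540″ = 6.4935 pc; d_B = 1/0.03450″ = 28.986 pc.
|d_B − d_A| = |28.986 − 6.4935| = 22.493 pc.

22.5 pc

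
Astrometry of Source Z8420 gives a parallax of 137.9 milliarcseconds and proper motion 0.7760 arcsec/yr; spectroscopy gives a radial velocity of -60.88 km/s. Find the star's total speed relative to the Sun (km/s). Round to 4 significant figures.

66.47 km/s

d = 1/p = 1/0.1379″ = 7.2516 pc.
v_t = 4.740 μ d = 4.740 × 0.7760 × 7.2516 = 26.673 km/s.
v = √(v_r² + v_t²) = √((-60.88)² + 26.673²) = √4417.82 = 66.467 km/s.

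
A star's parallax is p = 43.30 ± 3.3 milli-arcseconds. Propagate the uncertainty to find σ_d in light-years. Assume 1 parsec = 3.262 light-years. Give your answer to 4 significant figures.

5.741 ly

d = 1/p, so σ_d = σ_p / p².
σ_d = 0.00330 / (0.04330)² = 0.00330 / 0.0018749 = 1.7601 pc = 1.7601 × 3.262 ly = 5.7414 ly.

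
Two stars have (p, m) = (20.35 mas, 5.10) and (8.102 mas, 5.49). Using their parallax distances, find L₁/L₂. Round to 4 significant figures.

d₁ = 1/p₁ = 1/0.02035″ = 49.14 pc; d₂ = 1/p₂ = 1/0.008102″ = 123.43 pc.
M₁ = m₁ − 5 log₁₀ d₁ + 5 = 5.10 − 8.4572 + 5 = 1.6428.
M₂ = 5.49 − 10.4571 + 5 = 0.0329.
L₁/L₂ = 10^(0.4(M₂ − M₁)) = 10^(0.4 × (-1.6099)) = 10^(-0.64396) = 0.22701.

L₁/L₂ = 0.2270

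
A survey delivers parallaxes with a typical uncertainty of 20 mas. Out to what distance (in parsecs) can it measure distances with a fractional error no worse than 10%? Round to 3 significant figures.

σ_d/d = σ_p/p, so the condition is σ_p/p ≤ 0.10, i.e. p ≥ σ_p/0.10.
p_min = 20/0.10 = 200 mas = 0.2 arcsec.
d_max = 1/p_min = 1/0.2 = 5 pc.

5.00 pc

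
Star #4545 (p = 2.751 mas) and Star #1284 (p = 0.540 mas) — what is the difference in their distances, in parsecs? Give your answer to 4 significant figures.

d_A = 1/0.002751″ = 363.5 pc; d_B = 1/0.0005400″ = 1851.9 pc.
|d_B − d_A| = |1851.9 − 363.5| = 1488.4 pc.

1488 pc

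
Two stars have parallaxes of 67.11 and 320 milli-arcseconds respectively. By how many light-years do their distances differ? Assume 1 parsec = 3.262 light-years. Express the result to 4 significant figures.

d_A = 1/0.06711″ = 14.901 pc; d_B = 1/0.3200″ = 3.125 pc.
|d_B − d_A| = |3.125 − 14.901| = 11.776 pc = 11.776 × 3.262 ly = 38.413 ly.

38.41 ly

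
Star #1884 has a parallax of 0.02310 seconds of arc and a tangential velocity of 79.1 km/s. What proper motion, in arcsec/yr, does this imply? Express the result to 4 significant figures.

d = 1/p = 1/0.02310″ = 43.29 pc.
μ = v_t / (4.74 d) = 79.1 / (4.74 × 43.29) = 79.1 / 205.19 = 0.3855 ″/yr.

0.3855 arcsec/yr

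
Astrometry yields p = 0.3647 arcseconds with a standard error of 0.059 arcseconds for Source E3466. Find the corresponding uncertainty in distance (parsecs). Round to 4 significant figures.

0.4436 pc

d = 1/p, so σ_d = σ_p / p².
σ_d = 0.0590 / (0.3647)² = 0.0590 / 0.13301 = 0.44358 pc.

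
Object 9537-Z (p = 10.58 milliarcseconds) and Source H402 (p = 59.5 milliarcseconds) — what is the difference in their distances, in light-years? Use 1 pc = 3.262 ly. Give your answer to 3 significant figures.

d_A = 1/0.01058″ = 94.518 pc; d_B = 1/0.05950″ = 16.807 pc.
|d_B − d_A| = |16.807 − 94.518| = 77.711 pc = 77.711 × 3.262 ly = 253.49 ly.

253 ly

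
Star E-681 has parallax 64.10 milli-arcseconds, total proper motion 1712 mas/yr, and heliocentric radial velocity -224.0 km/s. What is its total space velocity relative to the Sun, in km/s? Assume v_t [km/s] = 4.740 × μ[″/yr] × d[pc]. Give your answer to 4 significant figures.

d = 1/p = 1/0.06410″ = 15.601 pc.
μ = 1712 mas/yr = 1.712 ″/yr.
v_t = 4.740 μ d = 4.740 × 1.712 × 15.601 = 126.6 km/s.
v = √(v_r² + v_t²) = √((-224.0)² + 126.6²) = √66203.6 = 257.3 km/s.

257.3 km/s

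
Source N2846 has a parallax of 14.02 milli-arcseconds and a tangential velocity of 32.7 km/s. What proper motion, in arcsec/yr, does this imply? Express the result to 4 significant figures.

0.09672 arcsec/yr

d = 1/p = 1/0.01402″ = 71.327 pc.
μ = v_t / (4.74 d) = 32.7 / (4.74 × 71.327) = 32.7 / 338.09 = 0.09672 ″/yr.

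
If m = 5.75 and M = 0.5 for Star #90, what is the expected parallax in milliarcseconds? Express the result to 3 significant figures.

8.91 mas

m − M = 5.75 − 0.5 = 5.25.
d = 10^((m−M)/5 + 1) = 10^2.050 = 112.2 pc.
p = 1/d = 1/112.2 = 0.0089127 arcsec = 8.9127 mas.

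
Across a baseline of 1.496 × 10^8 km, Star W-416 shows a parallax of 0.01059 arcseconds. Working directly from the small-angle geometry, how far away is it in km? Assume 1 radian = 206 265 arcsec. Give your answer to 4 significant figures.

2.914 × 10^15 km

θ = 0.01059″ = 0.01059/206265 = 5.1342 × 10^-8 rad.
d = B/θ = (1.496 × 10^8) / (5.1342 × 10^-8) = 2.9138 × 10^15 km.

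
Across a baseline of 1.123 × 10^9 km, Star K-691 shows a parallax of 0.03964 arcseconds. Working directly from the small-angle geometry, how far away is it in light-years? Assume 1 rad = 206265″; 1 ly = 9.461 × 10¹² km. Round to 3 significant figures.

θ = 0.03964″ = 0.03964/206265 = 1.9218 × 10^-7 rad.
d = B/θ = (1.123 × 10^9) / (1.9218 × 10^-7) = 5.8435 × 10^15 km = (5.8435 × 10^15) / (9.461 × 10^12) ly = 617.64 ly.

618 ly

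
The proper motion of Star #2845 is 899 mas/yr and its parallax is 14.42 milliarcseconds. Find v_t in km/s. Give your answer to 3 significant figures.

296 km/s

d = 1/p = 1/0.01442″ = 69.348 pc.
μ = 899 mas/yr = 0.899 ″/yr.
v_t = 4.74 × μ × d = 4.74 × 0.899 × 69.348 = 295.51 km/s.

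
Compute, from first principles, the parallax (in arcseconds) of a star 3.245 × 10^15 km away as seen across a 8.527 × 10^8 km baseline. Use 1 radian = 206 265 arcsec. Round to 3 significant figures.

0.0542 arcsec

θ ≈ B/d = (8.527 × 10^8) / (3.245 × 10^15) = 2.6277 × 10^-7 rad.
In arcseconds: 2.6277 × 10^-7 × 206265 = 0.0542″.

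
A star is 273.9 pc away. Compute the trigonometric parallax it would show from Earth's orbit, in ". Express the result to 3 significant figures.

0.00365 "

p = 1/d = 1/273.9 = 0.003651 arcsec.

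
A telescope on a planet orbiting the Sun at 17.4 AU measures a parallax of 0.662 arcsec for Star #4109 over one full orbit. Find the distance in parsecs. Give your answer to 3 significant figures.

With baseline B (in AU) and parallax p (in arcsec), d = B/p parsecs.
d = 17.4 / 0.662 = 26.284 pc.

26.3 pc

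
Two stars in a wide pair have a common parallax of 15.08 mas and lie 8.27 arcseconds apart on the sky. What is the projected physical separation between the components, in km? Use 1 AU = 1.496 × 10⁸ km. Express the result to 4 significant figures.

8.204 × 10^10 km

d = 1/p = 1/0.01508″ = 66.313 pc.
At distance d (pc), an angle of θ arcsec spans θ·d AU: s = 8.27 × 66.313 = 548.41 AU.
= 548.41 × 1.496 × 10⁸ km = 8.2042 × 10^10 km.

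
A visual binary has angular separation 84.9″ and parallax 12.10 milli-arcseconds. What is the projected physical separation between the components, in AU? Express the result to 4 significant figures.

d = 1/p = 1/0.01210″ = 82.645 pc.
At distance d (pc), an angle of θ arcsec spans θ·d AU: s = 84.9 × 82.645 = 7016.6 AU.

7017 AU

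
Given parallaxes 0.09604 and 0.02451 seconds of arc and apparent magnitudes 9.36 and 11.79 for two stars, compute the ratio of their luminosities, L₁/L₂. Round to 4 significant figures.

d₁ = 1/p₁ = 1/0.09604″ = 10.412 pc; d₂ = 1/p₂ = 1/0.02451″ = 40.8 pc.
M₁ = m₁ − 5 log₁₀ d₁ + 5 = 9.36 − 5.0877 + 5 = 9.2723.
M₂ = 11.79 − 8.0533 + 5 = 8.7367.
L₁/L₂ = 10^(0.4(M₂ − M₁)) = 10^(0.4 × (-0.5356)) = 10^(-0.21424) = 0.6106.

L₁/L₂ = 0.6106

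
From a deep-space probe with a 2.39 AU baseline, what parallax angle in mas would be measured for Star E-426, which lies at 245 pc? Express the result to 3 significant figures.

p (arcsec) = B (AU) / d (pc).
p = 2.39 / 245 = 0.0097551 arcsec = 9.7551 mas.

9.76 mas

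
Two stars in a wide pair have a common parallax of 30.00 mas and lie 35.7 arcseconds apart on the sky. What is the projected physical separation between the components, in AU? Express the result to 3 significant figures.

1190 AU

d = 1/p = 1/0.03000″ = 33.333 pc.
At distance d (pc), an angle of θ arcsec spans θ·d AU: s = 35.7 × 33.333 = 1190 AU.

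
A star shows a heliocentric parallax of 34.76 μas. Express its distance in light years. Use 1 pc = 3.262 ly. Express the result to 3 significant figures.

93800 light years

p = 34.76 μas = 0.00003476 arcsec.
d = 1/p = 1/0.00003476 = 28769 pc.
In light-years: 28769 × 3.262 = 93844 ly.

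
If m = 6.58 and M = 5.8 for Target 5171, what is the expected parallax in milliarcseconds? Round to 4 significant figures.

69.82 mas

m − M = 6.58 − 5.8 = 0.78.
d = 10^((m−M)/5 + 1) = 10^1.156 = 14.322 pc.
p = 1/d = 1/14.322 = 0.069823 arcsec = 69.823 mas.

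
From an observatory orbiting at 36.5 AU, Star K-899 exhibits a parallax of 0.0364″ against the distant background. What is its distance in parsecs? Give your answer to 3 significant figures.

With baseline B (in AU) and parallax p (in arcsec), d = B/p parsecs.
d = 36.5 / 0.0364 = 1002.7 pc.

1000 pc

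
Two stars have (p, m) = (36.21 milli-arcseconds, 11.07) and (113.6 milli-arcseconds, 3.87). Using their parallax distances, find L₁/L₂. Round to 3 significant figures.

L₁/L₂ = 0.0130

d₁ = 1/p₁ = 1/0.03621″ = 27.617 pc; d₂ = 1/p₂ = 1/0.1136″ = 8.8028 pc.
M₁ = m₁ − 5 log₁₀ d₁ + 5 = 11.07 − 7.2059 + 5 = 8.8641.
M₂ = 3.87 − 4.7231 + 5 = 4.1469.
L₁/L₂ = 10^(0.4(M₂ − M₁)) = 10^(0.4 × (-4.7172)) = 10^(-1.88688) = 0.012975.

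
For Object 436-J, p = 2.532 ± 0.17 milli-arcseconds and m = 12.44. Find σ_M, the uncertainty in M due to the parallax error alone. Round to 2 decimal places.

σ_M = 0.15 mag

M = m − 5 log₁₀ d + 5 = m + 5 log₁₀ p + 5, so ∂M/∂p = 5/(p ln 10).
σ_M = (5/ln 10) · (σ_p/p) = 2.1715 × 0.17/2.532 = 2.1715 × 0.067141 = 0.1458.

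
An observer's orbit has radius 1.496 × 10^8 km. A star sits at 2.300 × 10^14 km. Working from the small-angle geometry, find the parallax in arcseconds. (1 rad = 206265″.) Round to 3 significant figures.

θ ≈ B/d = (1.496 × 10^8) / (2.300 × 10^14) = 6.5043 × 10^-7 rad.
In arcseconds: 6.5043 × 10^-7 × 206265 = 0.13416″.

0.134 arcsec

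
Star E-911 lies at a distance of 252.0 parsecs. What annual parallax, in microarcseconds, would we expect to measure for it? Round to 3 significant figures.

3970 μas

p = 1/d = 1/252 = 0.0039683 arcsec.
= 0.0039683 × 10⁶ = 3968.3 μas.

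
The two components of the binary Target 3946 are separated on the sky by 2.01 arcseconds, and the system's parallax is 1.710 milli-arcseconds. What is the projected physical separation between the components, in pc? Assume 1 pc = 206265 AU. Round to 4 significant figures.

0.005699 pc

d = 1/p = 1/0.001710″ = 584.8 pc.
At distance d (pc), an angle of θ arcsec spans θ·d AU: s = 2.01 × 584.8 = 1175.4 AU.
= 1175.4 / 206265 = 0.0056985 pc.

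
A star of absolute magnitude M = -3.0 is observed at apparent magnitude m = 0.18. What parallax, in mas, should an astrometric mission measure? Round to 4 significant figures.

23.12 mas

m − M = 0.18 − (-3.0) = 3.18.
d = 10^((m−M)/5 + 1) = 10^1.636 = 43.251 pc.
p = 1/d = 1/43.251 = 0.023121 arcsec = 23.121 mas.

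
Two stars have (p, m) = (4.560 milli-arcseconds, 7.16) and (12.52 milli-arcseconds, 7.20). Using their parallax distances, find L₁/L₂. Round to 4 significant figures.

d₁ = 1/p₁ = 1/0.004560″ = 219.3 pc; d₂ = 1/p₂ = 1/0.01252″ = 79.872 pc.
M₁ = m₁ − 5 log₁₀ d₁ + 5 = 7.16 − 11.7052 + 5 = 0.4548.
M₂ = 7.20 − 9.5120 + 5 = 2.6880.
L₁/L₂ = 10^(0.4(M₂ − M₁)) = 10^(0.4 × 2.2332) = 10^0.89328 = 7.8213.

L₁/L₂ = 7.821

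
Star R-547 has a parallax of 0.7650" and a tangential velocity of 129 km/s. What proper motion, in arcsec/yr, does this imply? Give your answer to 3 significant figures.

20.8 arcsec/yr

d = 1/p = 1/0.7650″ = 1.3072 pc.
μ = v_t / (4.74 d) = 129 / (4.74 × 1.3072) = 129 / 6.1961 = 20.82 ″/yr.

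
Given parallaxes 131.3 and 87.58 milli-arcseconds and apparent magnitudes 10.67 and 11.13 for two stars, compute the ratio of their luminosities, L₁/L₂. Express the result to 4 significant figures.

d₁ = 1/p₁ = 1/0.1313″ = 7.6161 pc; d₂ = 1/p₂ = 1/0.08758″ = 11.418 pc.
M₁ = m₁ − 5 log₁₀ d₁ + 5 = 10.67 − 4.4087 + 5 = 11.2613.
M₂ = 11.13 − 5.2880 + 5 = 10.8420.
L₁/L₂ = 10^(0.4(M₂ − M₁)) = 10^(0.4 × (-0.4193)) = 10^(-0.16772) = 0.67964.

L₁/L₂ = 0.6796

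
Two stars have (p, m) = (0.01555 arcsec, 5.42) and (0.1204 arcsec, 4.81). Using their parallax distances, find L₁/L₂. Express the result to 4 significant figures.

L₁/L₂ = 34.18

d₁ = 1/p₁ = 1/0.01555″ = 64.309 pc; d₂ = 1/p₂ = 1/0.1204″ = 8.3056 pc.
M₁ = m₁ − 5 log₁₀ d₁ + 5 = 5.42 − 9.0414 + 5 = 1.3786.
M₂ = 4.81 − 4.5969 + 5 = 5.2131.
L₁/L₂ = 10^(0.4(M₂ − M₁)) = 10^(0.4 × 3.8345) = 10^1.53380 = 34.182.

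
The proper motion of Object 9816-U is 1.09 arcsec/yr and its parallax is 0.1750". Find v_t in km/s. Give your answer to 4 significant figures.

d = 1/p = 1/0.1750″ = 5.7143 pc.
v_t = 4.74 × μ × d = 4.74 × 1.09 × 5.7143 = 29.524 km/s.

29.52 km/s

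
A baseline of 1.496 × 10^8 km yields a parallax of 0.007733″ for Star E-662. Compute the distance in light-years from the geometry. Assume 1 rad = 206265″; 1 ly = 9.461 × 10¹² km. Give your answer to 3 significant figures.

422 ly

θ = 0.007733″ = 0.007733/206265 = 3.7491 × 10^-8 rad.
d = B/θ = (1.496 × 10^8) / (3.7491 × 10^-8) = 3.9903 × 10^15 km = (3.9903 × 10^15) / (9.461 × 10^12) ly = 421.76 ly.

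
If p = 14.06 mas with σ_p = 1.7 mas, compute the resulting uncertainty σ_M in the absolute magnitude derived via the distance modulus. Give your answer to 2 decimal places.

σ_M = 0.26 mag

M = m − 5 log₁₀ d + 5 = m + 5 log₁₀ p + 5, so ∂M/∂p = 5/(p ln 10).
σ_M = (5/ln 10) · (σ_p/p) = 2.1715 × 1.7/14.06 = 2.1715 × 0.12091 = 0.26256.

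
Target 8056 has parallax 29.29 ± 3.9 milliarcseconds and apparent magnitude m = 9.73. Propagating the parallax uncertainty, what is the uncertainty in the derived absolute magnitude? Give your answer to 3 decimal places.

σ_M = 0.289 mag

M = m − 5 log₁₀ d + 5 = m + 5 log₁₀ p + 5, so ∂M/∂p = 5/(p ln 10).
σ_M = (5/ln 10) · (σ_p/p) = 2.1715 × 3.9/29.29 = 2.1715 × 0.13315 = 0.28914.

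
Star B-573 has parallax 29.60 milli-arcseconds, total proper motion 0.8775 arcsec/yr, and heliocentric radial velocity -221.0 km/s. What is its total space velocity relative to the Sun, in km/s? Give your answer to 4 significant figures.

d = 1/p = 1/0.02960″ = 33.784 pc.
v_t = 4.740 μ d = 4.740 × 0.8775 × 33.784 = 140.52 km/s.
v = √(v_r² + v_t²) = √((-221.0)² + 140.52²) = √68586.9 = 261.89 km/s.

261.9 km/s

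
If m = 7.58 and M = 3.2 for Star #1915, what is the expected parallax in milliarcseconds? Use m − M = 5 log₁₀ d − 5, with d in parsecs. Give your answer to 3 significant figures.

m − M = 7.58 − 3.2 = 4.38.
d = 10^((m−M)/5 + 1) = 10^1.876 = 75.162 pc.
p = 1/d = 1/75.162 = 0.013305 arcsec = 13.305 mas.

13.3 mas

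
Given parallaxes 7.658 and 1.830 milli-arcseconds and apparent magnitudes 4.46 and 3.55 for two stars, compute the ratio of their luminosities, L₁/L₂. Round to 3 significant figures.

d₁ = 1/p₁ = 1/0.007658″ = 130.58 pc; d₂ = 1/p₂ = 1/0.001830″ = 546.45 pc.
M₁ = m₁ − 5 log₁₀ d₁ + 5 = 4.46 − 10.5794 + 5 = -1.1194.
M₂ = 3.55 − 13.6878 + 5 = -5.1378.
L₁/L₂ = 10^(0.4(M₂ − M₁)) = 10^(0.4 × (-4.0184)) = 10^(-1.60736) = 0.024697.

L₁/L₂ = 0.0247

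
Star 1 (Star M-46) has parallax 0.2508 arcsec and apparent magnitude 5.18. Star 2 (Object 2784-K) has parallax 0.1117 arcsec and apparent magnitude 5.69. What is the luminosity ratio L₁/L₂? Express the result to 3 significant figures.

L₁/L₂ = 0.317

d₁ = 1/p₁ = 1/0.2508″ = 3.9872 pc; d₂ = 1/p₂ = 1/0.1117″ = 8.9526 pc.
M₁ = m₁ − 5 log₁₀ d₁ + 5 = 5.18 − 3.0033 + 5 = 7.1767.
M₂ = 5.69 − 4.7597 + 5 = 5.9303.
L₁/L₂ = 10^(0.4(M₂ − M₁)) = 10^(0.4 × (-1.2464)) = 10^(-0.49856) = 0.31728.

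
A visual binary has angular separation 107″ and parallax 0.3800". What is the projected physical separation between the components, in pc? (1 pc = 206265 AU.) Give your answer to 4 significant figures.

d = 1/p = 1/0.3800″ = 2.6316 pc.
At distance d (pc), an angle of θ arcsec spans θ·d AU: s = 107 × 2.6316 = 281.58 AU.
= 281.58 / 206265 = 0.0013651 pc.

0.001365 pc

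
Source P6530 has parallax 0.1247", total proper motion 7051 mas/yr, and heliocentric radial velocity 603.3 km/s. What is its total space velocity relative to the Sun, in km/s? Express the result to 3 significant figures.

660 km/s

d = 1/p = 1/0.1247″ = 8.0192 pc.
μ = 7051 mas/yr = 7.051 ″/yr.
v_t = 4.740 μ d = 4.740 × 7.051 × 8.0192 = 268.02 km/s.
v = √(v_r² + v_t²) = √(603.3² + 268.02²) = √435806 = 660.16 km/s.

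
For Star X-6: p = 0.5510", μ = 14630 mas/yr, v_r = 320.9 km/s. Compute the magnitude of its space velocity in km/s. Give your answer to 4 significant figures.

344.7 km/s

d = 1/p = 1/0.5510″ = 1.8149 pc.
μ = 14630 mas/yr = 14.63 ″/yr.
v_t = 4.740 μ d = 4.740 × 14.63 × 1.8149 = 125.86 km/s.
v = √(v_r² + v_t²) = √(320.9² + 125.86²) = √118818 = 344.7 km/s.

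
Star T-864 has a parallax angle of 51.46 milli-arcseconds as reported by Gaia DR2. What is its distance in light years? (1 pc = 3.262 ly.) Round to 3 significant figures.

63.4 light years

p = 51.46 milli-arcseconds = 0.05146 arcsec.
d = 1/p = 1/0.05146 = 19.433 pc.
In light-years: 19.433 × 3.262 = 63.39 ly.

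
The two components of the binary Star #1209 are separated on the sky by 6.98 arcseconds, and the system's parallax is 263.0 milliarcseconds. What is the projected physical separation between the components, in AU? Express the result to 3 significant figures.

d = 1/p = 1/0.2630″ = 3.8023 pc.
At distance d (pc), an angle of θ arcsec spans θ·d AU: s = 6.98 × 3.8023 = 26.54 AU.

26.5 AU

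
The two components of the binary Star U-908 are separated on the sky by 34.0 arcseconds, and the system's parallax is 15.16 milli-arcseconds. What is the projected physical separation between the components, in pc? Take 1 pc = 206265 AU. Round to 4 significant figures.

0.01087 pc

d = 1/p = 1/0.01516″ = 65.963 pc.
At distance d (pc), an angle of θ arcsec spans θ·d AU: s = 34.0 × 65.963 = 2242.7 AU.
= 2242.7 / 206265 = 0.010873 pc.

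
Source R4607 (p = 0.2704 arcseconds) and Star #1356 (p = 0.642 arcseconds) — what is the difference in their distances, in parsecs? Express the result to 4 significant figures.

2.141 pc

d_A = 1/0.2704″ = 3.6982 pc; d_B = 1/0.6420″ = 1.5576 pc.
|d_B − d_A| = |1.5576 − 3.6982| = 2.1406 pc.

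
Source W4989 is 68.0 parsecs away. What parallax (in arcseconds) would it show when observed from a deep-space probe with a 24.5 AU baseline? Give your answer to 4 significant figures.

0.3603 arcsec

p (arcsec) = B (AU) / d (pc).
p = 24.5 / 68.0 = 0.36029 arcsec.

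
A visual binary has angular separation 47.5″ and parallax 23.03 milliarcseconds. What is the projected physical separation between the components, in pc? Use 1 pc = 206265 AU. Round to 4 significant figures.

0.009999 pc

d = 1/p = 1/0.02303″ = 43.422 pc.
At distance d (pc), an angle of θ arcsec spans θ·d AU: s = 47.5 × 43.422 = 2062.5 AU.
= 2062.5 / 206265 = 0.0099993 pc.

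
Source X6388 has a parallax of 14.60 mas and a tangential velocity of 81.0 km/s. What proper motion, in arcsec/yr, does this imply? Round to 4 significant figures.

0.2495 arcsec/yr

d = 1/p = 1/0.01460″ = 68.493 pc.
μ = v_t / (4.74 d) = 81.0 / (4.74 × 68.493) = 81.0 / 324.66 = 0.24949 ″/yr.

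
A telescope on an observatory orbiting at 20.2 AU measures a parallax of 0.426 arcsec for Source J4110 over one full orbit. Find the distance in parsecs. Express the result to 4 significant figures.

With baseline B (in AU) and parallax p (in arcsec), d = B/p parsecs.
d = 20.2 / 0.426 = 47.418 pc.

47.42 pc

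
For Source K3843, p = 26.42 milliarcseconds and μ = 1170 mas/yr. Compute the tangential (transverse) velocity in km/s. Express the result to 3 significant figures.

d = 1/p = 1/0.02642″ = 37.85 pc.
μ = 1170 mas/yr = 1.17 ″/yr.
v_t = 4.74 × μ × d = 4.74 × 1.17 × 37.85 = 209.91 km/s.

210 km/s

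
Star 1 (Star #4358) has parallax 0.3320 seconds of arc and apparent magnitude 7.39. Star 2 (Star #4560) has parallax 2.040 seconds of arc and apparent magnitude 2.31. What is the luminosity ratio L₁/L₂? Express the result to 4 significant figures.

L₁/L₂ = 0.3507

d₁ = 1/p₁ = 1/0.3320″ = 3.012 pc; d₂ = 1/p₂ = 1/2.040″ = 0.4902 pc.
M₁ = m₁ − 5 log₁₀ d₁ + 5 = 7.39 − 2.3943 + 5 = 9.9957.
M₂ = 2.31 − (-1.5481) + 5 = 8.8581.
L₁/L₂ = 10^(0.4(M₂ − M₁)) = 10^(0.4 × (-1.1376)) = 10^(-0.45504) = 0.35072.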